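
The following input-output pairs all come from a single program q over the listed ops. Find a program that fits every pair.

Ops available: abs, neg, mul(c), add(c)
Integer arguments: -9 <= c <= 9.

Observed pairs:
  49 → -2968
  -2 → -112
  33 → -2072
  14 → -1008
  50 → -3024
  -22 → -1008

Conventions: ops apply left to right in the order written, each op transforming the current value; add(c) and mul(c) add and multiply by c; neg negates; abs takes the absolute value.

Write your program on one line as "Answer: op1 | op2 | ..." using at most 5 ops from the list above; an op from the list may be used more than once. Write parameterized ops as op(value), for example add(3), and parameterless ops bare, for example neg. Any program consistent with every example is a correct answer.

add(4) | mul(-7) | mul(8) | abs | neg

Check, running the answer program on each example:
  49 -> 53 -> -371 -> -2968 -> 2968 -> -2968
  -2 -> 2 -> -14 -> -112 -> 112 -> -112
  33 -> 37 -> -259 -> -2072 -> 2072 -> -2072
  14 -> 18 -> -126 -> -1008 -> 1008 -> -1008
  50 -> 54 -> -378 -> -3024 -> 3024 -> -3024
  -22 -> -18 -> 126 -> 1008 -> 1008 -> -1008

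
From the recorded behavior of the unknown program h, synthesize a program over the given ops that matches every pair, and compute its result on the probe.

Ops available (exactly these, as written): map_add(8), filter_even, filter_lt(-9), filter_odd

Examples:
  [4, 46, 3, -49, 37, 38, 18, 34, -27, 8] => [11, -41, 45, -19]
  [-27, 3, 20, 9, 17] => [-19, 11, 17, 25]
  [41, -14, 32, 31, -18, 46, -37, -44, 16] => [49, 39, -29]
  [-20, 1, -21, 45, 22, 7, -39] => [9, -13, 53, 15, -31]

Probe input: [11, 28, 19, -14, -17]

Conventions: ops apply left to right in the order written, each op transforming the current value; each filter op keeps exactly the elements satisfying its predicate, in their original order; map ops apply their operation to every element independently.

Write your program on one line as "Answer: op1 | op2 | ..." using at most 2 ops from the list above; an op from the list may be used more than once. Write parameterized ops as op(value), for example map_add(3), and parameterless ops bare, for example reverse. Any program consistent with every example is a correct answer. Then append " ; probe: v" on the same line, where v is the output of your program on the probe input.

map_add(8) | filter_odd ; probe: [19, 27, -9]

Check, running the answer program on each example:
  [4, 46, 3, -49, 37, 38, 18, 34, -27, 8] -> [12, 54, 11, -41, 45, 46, 26, 42, -19, 16] -> [11, -41, 45, -19]
  [-27, 3, 20, 9, 17] -> [-19, 11, 28, 17, 25] -> [-19, 11, 17, 25]
  [41, -14, 32, 31, -18, 46, -37, -44, 16] -> [49, -6, 40, 39, -10, 54, -29, -36, 24] -> [49, 39, -29]
  [-20, 1, -21, 45, 22, 7, -39] -> [-12, 9, -13, 53, 30, 15, -31] -> [9, -13, 53, 15, -31]
  probe: [11, 28, 19, -14, -17] -> [19, 36, 27, -6, -9] -> [19, 27, -9]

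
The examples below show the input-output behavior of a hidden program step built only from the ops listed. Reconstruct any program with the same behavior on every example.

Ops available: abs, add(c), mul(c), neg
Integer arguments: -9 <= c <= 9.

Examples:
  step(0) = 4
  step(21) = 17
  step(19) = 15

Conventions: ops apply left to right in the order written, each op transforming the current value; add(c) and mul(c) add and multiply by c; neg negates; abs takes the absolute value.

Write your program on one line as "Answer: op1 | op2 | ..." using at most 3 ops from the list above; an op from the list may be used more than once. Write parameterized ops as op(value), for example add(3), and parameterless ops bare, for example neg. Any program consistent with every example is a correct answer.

add(-4) | abs

Check, running the answer program on each example:
  0 -> -4 -> 4
  21 -> 17 -> 17
  19 -> 15 -> 15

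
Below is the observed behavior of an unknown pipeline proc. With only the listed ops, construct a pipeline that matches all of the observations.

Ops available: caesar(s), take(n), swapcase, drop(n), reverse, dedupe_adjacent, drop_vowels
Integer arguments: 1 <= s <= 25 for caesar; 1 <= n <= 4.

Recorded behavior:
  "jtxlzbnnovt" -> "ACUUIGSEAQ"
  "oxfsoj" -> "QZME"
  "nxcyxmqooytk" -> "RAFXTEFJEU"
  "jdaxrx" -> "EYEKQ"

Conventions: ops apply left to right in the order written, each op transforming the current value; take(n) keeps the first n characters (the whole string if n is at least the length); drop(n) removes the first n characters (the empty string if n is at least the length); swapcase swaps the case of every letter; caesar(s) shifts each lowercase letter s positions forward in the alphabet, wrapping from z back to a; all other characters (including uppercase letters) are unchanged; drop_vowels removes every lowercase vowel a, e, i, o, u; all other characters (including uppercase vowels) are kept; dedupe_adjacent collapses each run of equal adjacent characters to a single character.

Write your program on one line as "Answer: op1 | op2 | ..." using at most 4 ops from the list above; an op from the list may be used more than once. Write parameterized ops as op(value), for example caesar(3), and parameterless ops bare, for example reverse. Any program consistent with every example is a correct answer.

drop_vowels | caesar(7) | reverse | swapcase

Check, running the answer program on each example:
  "jtxlzbnnovt" -> "jtxlzbnnvt" -> "qaesgiuuca" -> "acuuigseaq" -> "ACUUIGSEAQ"
  "oxfsoj" -> "xfsj" -> "emzq" -> "qzme" -> "QZME"
  "nxcyxmqooytk" -> "nxcyxmqytk" -> "uejfetxfar" -> "rafxtefjeu" -> "RAFXTEFJEU"
  "jdaxrx" -> "jdxrx" -> "qkeye" -> "eyekq" -> "EYEKQ"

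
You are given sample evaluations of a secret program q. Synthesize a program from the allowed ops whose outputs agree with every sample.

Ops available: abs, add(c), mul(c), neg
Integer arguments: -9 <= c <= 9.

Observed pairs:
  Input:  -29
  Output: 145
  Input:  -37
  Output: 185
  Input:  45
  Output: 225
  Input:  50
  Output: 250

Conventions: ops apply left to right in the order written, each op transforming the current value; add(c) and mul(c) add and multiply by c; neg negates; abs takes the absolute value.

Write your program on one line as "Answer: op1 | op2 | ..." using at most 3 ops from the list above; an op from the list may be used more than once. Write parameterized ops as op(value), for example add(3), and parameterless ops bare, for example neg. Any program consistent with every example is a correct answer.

neg | abs | mul(5)

Check, running the answer program on each example:
  -29 -> 29 -> 29 -> 145
  -37 -> 37 -> 37 -> 185
  45 -> -45 -> 45 -> 225
  50 -> -50 -> 50 -> 250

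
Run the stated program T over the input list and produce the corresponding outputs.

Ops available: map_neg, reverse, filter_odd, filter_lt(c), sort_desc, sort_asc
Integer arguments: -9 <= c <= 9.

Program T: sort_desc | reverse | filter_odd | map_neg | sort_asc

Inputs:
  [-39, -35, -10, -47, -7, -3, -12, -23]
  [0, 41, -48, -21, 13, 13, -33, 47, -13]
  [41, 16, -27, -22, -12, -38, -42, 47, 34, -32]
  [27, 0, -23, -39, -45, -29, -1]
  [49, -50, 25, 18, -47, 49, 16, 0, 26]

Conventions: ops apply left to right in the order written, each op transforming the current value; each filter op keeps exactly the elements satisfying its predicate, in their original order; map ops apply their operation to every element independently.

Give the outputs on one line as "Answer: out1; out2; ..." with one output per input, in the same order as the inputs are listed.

Execution, op by op:
  [-39, -35, -10, -47, -7, -3, -12, -23] -> [-3, -7, -10, -12, -23, -35, -39, -47] -> [-47, -39, -35, -23, -12, -10, -7, -3] -> [-47, -39, -35, -23, -7, -3] -> [47, 39, 35, 23, 7, 3] -> [3, 7, 23, 35, 39, 47]
  [0, 41, -48, -21, 13, 13, -33, 47, -13] -> [47, 41, 13, 13, 0, -13, -21, -33, -48] -> [-48, -33, -21, -13, 0, 13, 13, 41, 47] -> [-33, -21, -13, 13, 13, 41, 47] -> [33, 21, 13, -13, -13, -41, -47] -> [-47, -41, -13, -13, 13, 21, 33]
  [41, 16, -27, -22, -12, -38, -42, 47, 34, -32] -> [47, 41, 34, 16, -12, -22, -27, -32, -38, -42] -> [-42, -38, -32, -27, -22, -12, 16, 34, 41, 47] -> [-27, 41, 47] -> [27, -41, -47] -> [-47, -41, 27]
  [27, 0, -23, -39, -45, -29, -1] -> [27, 0, -1, -23, -29, -39, -45] -> [-45, -39, -29, -23, -1, 0, 27] -> [-45, -39, -29, -23, -1, 27] -> [45, 39, 29, 23, 1, -27] -> [-27, 1, 23, 29, 39, 45]
  [49, -50, 25, 18, -47, 49, 16, 0, 26] -> [49, 49, 26, 25, 18, 16, 0, -47, -50] -> [-50, -47, 0, 16, 18, 25, 26, 49, 49] -> [-47, 25, 49, 49] -> [47, -25, -49, -49] -> [-49, -49, -25, 47]

[3, 7, 23, 35, 39, 47]; [-47, -41, -13, -13, 13, 21, 33]; [-47, -41, 27]; [-27, 1, 23, 29, 39, 45]; [-49, -49, -25, 47]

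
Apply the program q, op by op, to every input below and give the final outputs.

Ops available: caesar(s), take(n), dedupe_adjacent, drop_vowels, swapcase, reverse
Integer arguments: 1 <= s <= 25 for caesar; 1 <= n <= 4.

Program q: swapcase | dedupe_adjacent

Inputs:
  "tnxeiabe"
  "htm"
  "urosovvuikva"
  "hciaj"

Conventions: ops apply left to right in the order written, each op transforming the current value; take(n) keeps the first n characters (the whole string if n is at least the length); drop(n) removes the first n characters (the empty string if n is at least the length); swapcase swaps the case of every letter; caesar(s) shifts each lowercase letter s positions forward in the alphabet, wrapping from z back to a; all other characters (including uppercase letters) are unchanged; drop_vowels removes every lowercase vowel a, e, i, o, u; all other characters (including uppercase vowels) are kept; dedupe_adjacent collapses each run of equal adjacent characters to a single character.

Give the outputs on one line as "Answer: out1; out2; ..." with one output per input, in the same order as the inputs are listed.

"TNXEIABE"; "HTM"; "UROSOVUIKVA"; "HCIAJ"

Execution, op by op:
  "tnxeiabe" -> "TNXEIABE" -> "TNXEIABE"
  "htm" -> "HTM" -> "HTM"
  "urosovvuikva" -> "UROSOVVUIKVA" -> "UROSOVUIKVA"
  "hciaj" -> "HCIAJ" -> "HCIAJ"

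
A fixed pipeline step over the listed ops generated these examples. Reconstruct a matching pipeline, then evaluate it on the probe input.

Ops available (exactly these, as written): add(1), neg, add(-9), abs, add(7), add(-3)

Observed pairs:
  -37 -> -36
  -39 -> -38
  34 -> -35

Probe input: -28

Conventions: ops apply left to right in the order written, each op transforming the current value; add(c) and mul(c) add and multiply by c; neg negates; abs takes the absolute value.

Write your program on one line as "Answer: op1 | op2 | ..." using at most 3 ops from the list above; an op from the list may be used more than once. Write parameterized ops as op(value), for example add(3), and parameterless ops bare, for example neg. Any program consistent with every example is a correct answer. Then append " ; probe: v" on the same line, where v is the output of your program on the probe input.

add(1) | abs | neg ; probe: -27

Check, running the answer program on each example:
  -37 -> -36 -> 36 -> -36
  -39 -> -38 -> 38 -> -38
  34 -> 35 -> 35 -> -35
  probe: -28 -> -27 -> 27 -> -27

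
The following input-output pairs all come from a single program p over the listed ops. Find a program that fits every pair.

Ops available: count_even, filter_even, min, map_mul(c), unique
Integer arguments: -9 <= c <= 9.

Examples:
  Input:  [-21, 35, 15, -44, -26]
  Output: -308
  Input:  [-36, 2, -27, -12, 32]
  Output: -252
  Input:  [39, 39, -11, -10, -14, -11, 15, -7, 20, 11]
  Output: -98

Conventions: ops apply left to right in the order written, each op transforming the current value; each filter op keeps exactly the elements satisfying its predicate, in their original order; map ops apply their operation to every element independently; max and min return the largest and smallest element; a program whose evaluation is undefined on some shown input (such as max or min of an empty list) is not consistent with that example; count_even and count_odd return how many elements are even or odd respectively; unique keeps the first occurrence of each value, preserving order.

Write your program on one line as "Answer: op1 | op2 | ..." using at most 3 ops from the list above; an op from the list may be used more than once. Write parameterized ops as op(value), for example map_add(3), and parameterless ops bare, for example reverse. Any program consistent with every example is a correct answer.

map_mul(7) | min

Check, running the answer program on each example:
  [-21, 35, 15, -44, -26] -> [-147, 245, 105, -308, -182] -> -308
  [-36, 2, -27, -12, 32] -> [-252, 14, -189, -84, 224] -> -252
  [39, 39, -11, -10, -14, -11, 15, -7, 20, 11] -> [273, 273, -77, -70, -98, -77, 105, -49, 140, 77] -> -98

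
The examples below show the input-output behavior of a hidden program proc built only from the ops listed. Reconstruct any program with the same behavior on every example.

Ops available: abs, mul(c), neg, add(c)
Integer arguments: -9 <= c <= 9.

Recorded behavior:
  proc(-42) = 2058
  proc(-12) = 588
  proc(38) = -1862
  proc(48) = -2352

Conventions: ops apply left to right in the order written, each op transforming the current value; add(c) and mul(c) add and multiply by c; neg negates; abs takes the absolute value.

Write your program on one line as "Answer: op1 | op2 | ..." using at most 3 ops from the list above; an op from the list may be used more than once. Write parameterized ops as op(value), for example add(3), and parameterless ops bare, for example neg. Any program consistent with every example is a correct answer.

neg | mul(7) | mul(7)

Check, running the answer program on each example:
  -42 -> 42 -> 294 -> 2058
  -12 -> 12 -> 84 -> 588
  38 -> -38 -> -266 -> -1862
  48 -> -48 -> -336 -> -2352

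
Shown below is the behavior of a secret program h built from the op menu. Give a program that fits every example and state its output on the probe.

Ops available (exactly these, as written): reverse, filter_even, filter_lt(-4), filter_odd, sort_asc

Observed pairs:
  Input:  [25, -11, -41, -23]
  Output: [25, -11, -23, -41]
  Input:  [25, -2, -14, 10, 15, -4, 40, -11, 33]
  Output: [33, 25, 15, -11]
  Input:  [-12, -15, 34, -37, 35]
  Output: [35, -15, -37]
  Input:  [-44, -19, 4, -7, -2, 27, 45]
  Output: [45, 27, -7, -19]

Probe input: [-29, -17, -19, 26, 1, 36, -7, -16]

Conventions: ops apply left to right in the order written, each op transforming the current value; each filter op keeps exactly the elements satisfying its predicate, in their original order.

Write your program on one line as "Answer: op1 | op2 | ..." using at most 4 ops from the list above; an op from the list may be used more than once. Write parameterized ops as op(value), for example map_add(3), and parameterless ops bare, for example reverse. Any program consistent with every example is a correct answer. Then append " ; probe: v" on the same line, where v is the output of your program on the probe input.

sort_asc | reverse | filter_odd ; probe: [1, -7, -17, -19, -29]

Check, running the answer program on each example:
  [25, -11, -41, -23] -> [-41, -23, -11, 25] -> [25, -11, -23, -41] -> [25, -11, -23, -41]
  [25, -2, -14, 10, 15, -4, 40, -11, 33] -> [-14, -11, -4, -2, 10, 15, 25, 33, 40] -> [40, 33, 25, 15, 10, -2, -4, -11, -14] -> [33, 25, 15, -11]
  [-12, -15, 34, -37, 35] -> [-37, -15, -12, 34, 35] -> [35, 34, -12, -15, -37] -> [35, -15, -37]
  [-44, -19, 4, -7, -2, 27, 45] -> [-44, -19, -7, -2, 4, 27, 45] -> [45, 27, 4, -2, -7, -19, -44] -> [45, 27, -7, -19]
  probe: [-29, -17, -19, 26, 1, 36, -7, -16] -> [-29, -19, -17, -16, -7, 1, 26, 36] -> [36, 26, 1, -7, -16, -17, -19, -29] -> [1, -7, -17, -19, -29]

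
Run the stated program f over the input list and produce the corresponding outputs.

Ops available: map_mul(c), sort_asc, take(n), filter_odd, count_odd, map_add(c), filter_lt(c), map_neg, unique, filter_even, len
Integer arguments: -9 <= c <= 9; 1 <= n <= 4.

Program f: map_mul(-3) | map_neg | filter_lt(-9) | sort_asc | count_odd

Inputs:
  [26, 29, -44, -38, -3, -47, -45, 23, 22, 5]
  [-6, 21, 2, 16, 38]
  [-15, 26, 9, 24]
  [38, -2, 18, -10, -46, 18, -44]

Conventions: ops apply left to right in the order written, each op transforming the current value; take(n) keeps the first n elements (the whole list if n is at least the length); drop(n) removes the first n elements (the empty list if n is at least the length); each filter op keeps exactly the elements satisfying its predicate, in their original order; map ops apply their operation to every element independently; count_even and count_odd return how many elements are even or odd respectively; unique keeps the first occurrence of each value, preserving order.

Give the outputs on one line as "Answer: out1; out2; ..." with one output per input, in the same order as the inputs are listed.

Execution, op by op:
  [26, 29, -44, -38, -3, -47, -45, 23, 22, 5] -> [-78, -87, 132, 114, 9, 141, 135, -69, -66, -15] -> [78, 87, -132, -114, -9, -141, -135, 69, 66, 15] -> [-132, -114, -141, -135] -> [-141, -135, -132, -114] -> 2
  [-6, 21, 2, 16, 38] -> [18, -63, -6, -48, -114] -> [-18, 63, 6, 48, 114] -> [-18] -> [-18] -> 0
  [-15, 26, 9, 24] -> [45, -78, -27, -72] -> [-45, 78, 27, 72] -> [-45] -> [-45] -> 1
  [38, -2, 18, -10, -46, 18, -44] -> [-114, 6, -54, 30, 138, -54, 132] -> [114, -6, 54, -30, -138, 54, -132] -> [-30, -138, -132] -> [-138, -132, -30] -> 0

2; 0; 1; 0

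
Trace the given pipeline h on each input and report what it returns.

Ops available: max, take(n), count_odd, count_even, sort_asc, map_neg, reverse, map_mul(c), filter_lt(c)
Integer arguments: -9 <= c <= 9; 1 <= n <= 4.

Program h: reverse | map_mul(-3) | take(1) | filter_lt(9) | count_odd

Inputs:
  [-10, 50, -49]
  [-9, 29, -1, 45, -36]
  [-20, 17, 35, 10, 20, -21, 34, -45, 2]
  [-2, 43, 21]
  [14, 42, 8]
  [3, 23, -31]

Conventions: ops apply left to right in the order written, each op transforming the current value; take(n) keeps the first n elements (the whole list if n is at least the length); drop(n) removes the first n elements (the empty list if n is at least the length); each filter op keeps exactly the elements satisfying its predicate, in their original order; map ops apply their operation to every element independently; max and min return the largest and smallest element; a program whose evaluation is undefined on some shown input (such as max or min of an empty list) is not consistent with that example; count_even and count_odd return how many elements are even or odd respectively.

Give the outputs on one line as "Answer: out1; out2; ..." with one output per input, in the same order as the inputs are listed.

Execution, op by op:
  [-10, 50, -49] -> [-49, 50, -10] -> [147, -150, 30] -> [147] -> [] -> 0
  [-9, 29, -1, 45, -36] -> [-36, 45, -1, 29, -9] -> [108, -135, 3, -87, 27] -> [108] -> [] -> 0
  [-20, 17, 35, 10, 20, -21, 34, -45, 2] -> [2, -45, 34, -21, 20, 10, 35, 17, -20] -> [-6, 135, -102, 63, -60, -30, -105, -51, 60] -> [-6] -> [-6] -> 0
  [-2, 43, 21] -> [21, 43, -2] -> [-63, -129, 6] -> [-63] -> [-63] -> 1
  [14, 42, 8] -> [8, 42, 14] -> [-24, -126, -42] -> [-24] -> [-24] -> 0
  [3, 23, -31] -> [-31, 23, 3] -> [93, -69, -9] -> [93] -> [] -> 0

0; 0; 0; 1; 0; 0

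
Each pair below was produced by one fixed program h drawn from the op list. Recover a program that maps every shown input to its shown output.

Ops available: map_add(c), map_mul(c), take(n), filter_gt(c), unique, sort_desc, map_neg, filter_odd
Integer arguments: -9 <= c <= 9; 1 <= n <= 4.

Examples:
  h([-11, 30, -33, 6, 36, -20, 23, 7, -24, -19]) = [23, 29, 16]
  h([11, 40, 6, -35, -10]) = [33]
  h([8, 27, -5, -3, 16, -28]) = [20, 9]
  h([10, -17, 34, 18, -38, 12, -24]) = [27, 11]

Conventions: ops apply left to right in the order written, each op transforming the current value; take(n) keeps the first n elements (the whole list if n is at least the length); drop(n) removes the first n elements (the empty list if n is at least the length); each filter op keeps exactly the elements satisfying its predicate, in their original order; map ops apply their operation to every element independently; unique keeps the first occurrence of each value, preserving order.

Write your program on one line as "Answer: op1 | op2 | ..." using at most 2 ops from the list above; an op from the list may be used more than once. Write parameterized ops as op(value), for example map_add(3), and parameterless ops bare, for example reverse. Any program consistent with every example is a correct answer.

map_add(-7) | filter_gt(7)

Check, running the answer program on each example:
  [-11, 30, -33, 6, 36, -20, 23, 7, -24, -19] -> [-18, 23, -40, -1, 29, -27, 16, 0, -31, -26] -> [23, 29, 16]
  [11, 40, 6, -35, -10] -> [4, 33, -1, -42, -17] -> [33]
  [8, 27, -5, -3, 16, -28] -> [1, 20, -12, -10, 9, -35] -> [20, 9]
  [10, -17, 34, 18, -38, 12, -24] -> [3, -24, 27, 11, -45, 5, -31] -> [27, 11]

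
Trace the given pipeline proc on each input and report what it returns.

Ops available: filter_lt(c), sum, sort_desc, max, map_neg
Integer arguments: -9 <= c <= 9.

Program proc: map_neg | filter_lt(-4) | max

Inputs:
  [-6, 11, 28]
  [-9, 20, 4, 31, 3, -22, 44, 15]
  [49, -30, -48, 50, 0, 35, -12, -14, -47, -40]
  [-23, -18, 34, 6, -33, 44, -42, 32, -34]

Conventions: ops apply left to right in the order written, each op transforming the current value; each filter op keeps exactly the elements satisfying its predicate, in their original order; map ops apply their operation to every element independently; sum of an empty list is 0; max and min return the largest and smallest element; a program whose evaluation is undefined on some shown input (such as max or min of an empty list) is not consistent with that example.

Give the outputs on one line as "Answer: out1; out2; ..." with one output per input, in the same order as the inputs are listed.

-11; -15; -35; -6

Execution, op by op:
  [-6, 11, 28] -> [6, -11, -28] -> [-11, -28] -> -11
  [-9, 20, 4, 31, 3, -22, 44, 15] -> [9, -20, -4, -31, -3, 22, -44, -15] -> [-20, -31, -44, -15] -> -15
  [49, -30, -48, 50, 0, 35, -12, -14, -47, -40] -> [-49, 30, 48, -50, 0, -35, 12, 14, 47, 40] -> [-49, -50, -35] -> -35
  [-23, -18, 34, 6, -33, 44, -42, 32, -34] -> [23, 18, -34, -6, 33, -44, 42, -32, 34] -> [-34, -6, -44, -32] -> -6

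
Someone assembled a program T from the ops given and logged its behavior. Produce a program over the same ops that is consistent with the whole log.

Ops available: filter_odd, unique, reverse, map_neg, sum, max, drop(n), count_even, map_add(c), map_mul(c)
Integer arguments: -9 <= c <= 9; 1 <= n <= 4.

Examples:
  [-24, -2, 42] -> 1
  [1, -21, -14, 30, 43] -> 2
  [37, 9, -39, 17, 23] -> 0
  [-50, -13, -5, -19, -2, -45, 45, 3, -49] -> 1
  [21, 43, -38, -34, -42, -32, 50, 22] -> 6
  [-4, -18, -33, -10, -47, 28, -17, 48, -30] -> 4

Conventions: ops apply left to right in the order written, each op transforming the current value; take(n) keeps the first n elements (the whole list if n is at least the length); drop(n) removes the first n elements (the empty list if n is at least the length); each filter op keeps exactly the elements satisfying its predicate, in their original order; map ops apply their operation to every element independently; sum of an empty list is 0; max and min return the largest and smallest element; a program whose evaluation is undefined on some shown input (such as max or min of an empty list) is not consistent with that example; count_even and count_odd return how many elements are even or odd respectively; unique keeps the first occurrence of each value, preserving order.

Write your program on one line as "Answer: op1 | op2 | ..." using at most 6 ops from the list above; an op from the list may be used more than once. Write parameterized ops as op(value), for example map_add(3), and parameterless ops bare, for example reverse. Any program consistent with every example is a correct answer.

drop(2) | map_neg | map_add(2) | map_neg | count_even

Check, running the answer program on each example:
  [-24, -2, 42] -> [42] -> [-42] -> [-40] -> [40] -> 1
  [1, -21, -14, 30, 43] -> [-14, 30, 43] -> [14, -30, -43] -> [16, -28, -41] -> [-16, 28, 41] -> 2
  [37, 9, -39, 17, 23] -> [-39, 17, 23] -> [39, -17, -23] -> [41, -15, -21] -> [-41, 15, 21] -> 0
  [-50, -13, -5, -19, -2, -45, 45, 3, -49] -> [-5, -19, -2, -45, 45, 3, -49] -> [5, 19, 2, 45, -45, -3, 49] -> [7, 21, 4, 47, -43, -1, 51] -> [-7, -21, -4, -47, 43, 1, -51] -> 1
  [21, 43, -38, -34, -42, -32, 50, 22] -> [-38, -34, -42, -32, 50, 22] -> [38, 34, 42, 32, -50, -22] -> [40, 36, 44, 34, -48, -20] -> [-40, -36, -44, -34, 48, 20] -> 6
  [-4, -18, -33, -10, -47, 28, -17, 48, -30] -> [-33, -10, -47, 28, -17, 48, -30] -> [33, 10, 47, -28, 17, -48, 30] -> [35, 12, 49, -26, 19, -46, 32] -> [-35, -12, -49, 26, -19, 46, -32] -> 4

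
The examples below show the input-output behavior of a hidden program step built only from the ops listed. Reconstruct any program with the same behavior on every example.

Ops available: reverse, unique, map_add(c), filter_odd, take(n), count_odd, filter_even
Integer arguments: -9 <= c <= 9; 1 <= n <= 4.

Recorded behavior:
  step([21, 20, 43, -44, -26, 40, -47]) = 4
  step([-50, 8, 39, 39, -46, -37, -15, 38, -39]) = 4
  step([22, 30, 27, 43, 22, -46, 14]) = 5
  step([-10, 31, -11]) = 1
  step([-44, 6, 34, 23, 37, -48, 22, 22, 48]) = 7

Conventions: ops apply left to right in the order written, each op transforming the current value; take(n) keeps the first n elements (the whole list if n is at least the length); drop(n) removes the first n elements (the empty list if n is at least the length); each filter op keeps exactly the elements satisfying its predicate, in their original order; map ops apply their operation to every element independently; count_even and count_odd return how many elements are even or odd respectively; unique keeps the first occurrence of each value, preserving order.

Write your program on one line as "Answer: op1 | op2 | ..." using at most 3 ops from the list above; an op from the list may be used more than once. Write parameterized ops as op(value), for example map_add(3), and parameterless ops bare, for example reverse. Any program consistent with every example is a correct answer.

map_add(9) | reverse | count_odd

Check, running the answer program on each example:
  [21, 20, 43, -44, -26, 40, -47] -> [30, 29, 52, -35, -17, 49, -38] -> [-38, 49, -17, -35, 52, 29, 30] -> 4
  [-50, 8, 39, 39, -46, -37, -15, 38, -39] -> [-41, 17, 48, 48, -37, -28, -6, 47, -30] -> [-30, 47, -6, -28, -37, 48, 48, 17, -41] -> 4
  [22, 30, 27, 43, 22, -46, 14] -> [31, 39, 36, 52, 31, -37, 23] -> [23, -37, 31, 52, 36, 39, 31] -> 5
  [-10, 31, -11] -> [-1, 40, -2] -> [-2, 40, -1] -> 1
  [-44, 6, 34, 23, 37, -48, 22, 22, 48] -> [-35, 15, 43, 32, 46, -39, 31, 31, 57] -> [57, 31, 31, -39, 46, 32, 43, 15, -35] -> 7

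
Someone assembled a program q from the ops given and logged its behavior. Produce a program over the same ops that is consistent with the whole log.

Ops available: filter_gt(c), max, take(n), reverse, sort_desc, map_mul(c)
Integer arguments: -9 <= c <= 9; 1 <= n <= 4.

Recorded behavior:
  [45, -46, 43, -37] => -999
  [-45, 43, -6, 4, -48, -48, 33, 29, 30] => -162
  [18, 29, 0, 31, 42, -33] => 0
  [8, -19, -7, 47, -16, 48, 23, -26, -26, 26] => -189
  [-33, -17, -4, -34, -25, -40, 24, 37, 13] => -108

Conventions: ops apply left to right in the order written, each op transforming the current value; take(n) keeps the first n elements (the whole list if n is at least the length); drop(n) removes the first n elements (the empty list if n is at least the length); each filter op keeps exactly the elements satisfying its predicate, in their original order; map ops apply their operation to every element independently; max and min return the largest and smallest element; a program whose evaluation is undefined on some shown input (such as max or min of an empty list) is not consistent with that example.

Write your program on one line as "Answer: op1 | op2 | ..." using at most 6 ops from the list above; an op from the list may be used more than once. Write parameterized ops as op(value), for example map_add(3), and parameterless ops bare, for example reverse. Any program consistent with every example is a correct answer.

reverse | map_mul(-9) | filter_gt(-9) | map_mul(-3) | max

Check, running the answer program on each example:
  [45, -46, 43, -37] -> [-37, 43, -46, 45] -> [333, -387, 414, -405] -> [333, 414] -> [-999, -1242] -> -999
  [-45, 43, -6, 4, -48, -48, 33, 29, 30] -> [30, 29, 33, -48, -48, 4, -6, 43, -45] -> [-270, -261, -297, 432, 432, -36, 54, -387, 405] -> [432, 432, 54, 405] -> [-1296, -1296, -162, -1215] -> -162
  [18, 29, 0, 31, 42, -33] -> [-33, 42, 31, 0, 29, 18] -> [297, -378, -279, 0, -261, -162] -> [297, 0] -> [-891, 0] -> 0
  [8, -19, -7, 47, -16, 48, 23, -26, -26, 26] -> [26, -26, -26, 23, 48, -16, 47, -7, -19, 8] -> [-234, 234, 234, -207, -432, 144, -423, 63, 171, -72] -> [234, 234, 144, 63, 171] -> [-702, -702, -432, -189, -513] -> -189
  [-33, -17, -4, -34, -25, -40, 24, 37, 13] -> [13, 37, 24, -40, -25, -34, -4, -17, -33] -> [-117, -333, -216, 360, 225, 306, 36, 153, 297] -> [360, 225, 306, 36, 153, 297] -> [-1080, -675, -918, -108, -459, -891] -> -108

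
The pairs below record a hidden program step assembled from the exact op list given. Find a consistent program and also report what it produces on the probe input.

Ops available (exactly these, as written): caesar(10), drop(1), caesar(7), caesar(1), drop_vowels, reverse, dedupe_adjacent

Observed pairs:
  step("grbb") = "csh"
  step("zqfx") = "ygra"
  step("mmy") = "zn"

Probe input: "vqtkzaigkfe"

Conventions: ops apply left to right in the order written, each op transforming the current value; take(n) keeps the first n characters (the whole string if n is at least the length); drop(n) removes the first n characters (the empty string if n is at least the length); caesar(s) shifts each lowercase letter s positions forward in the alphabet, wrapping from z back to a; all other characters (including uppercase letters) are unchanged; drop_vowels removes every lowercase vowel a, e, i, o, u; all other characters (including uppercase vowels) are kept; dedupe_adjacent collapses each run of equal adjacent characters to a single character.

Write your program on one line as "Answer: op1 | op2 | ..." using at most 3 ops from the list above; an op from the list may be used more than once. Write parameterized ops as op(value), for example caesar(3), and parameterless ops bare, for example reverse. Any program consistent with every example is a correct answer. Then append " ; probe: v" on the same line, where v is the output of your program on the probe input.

dedupe_adjacent | reverse | caesar(1) ; probe: "fglhjbalurw"

Check, running the answer program on each example:
  "grbb" -> "grb" -> "brg" -> "csh"
  "zqfx" -> "zqfx" -> "xfqz" -> "ygra"
  "mmy" -> "my" -> "ym" -> "zn"
  probe: "vqtkzaigkfe" -> "vqtkzaigkfe" -> "efkgiazktqv" -> "fglhjbalurw"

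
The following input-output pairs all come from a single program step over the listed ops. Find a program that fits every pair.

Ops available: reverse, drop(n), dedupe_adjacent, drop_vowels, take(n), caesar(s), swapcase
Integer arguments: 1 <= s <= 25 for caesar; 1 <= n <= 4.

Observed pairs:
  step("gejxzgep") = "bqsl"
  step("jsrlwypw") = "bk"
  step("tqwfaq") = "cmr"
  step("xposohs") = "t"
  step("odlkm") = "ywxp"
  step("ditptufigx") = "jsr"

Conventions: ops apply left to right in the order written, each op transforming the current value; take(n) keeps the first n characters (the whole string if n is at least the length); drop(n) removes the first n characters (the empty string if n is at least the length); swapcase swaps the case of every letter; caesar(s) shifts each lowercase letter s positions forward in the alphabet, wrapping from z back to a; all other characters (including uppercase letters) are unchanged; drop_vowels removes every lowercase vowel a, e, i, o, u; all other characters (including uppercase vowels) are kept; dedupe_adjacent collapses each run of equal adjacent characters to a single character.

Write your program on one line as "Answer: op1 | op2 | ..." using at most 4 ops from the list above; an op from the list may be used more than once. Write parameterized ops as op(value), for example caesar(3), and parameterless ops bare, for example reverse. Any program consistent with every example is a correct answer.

reverse | take(4) | caesar(12) | drop_vowels

Check, running the answer program on each example:
  "gejxzgep" -> "pegzxjeg" -> "pegz" -> "bqsl" -> "bqsl"
  "jsrlwypw" -> "wpywlrsj" -> "wpyw" -> "ibki" -> "bk"
  "tqwfaq" -> "qafwqt" -> "qafw" -> "cmri" -> "cmr"
  "xposohs" -> "shosopx" -> "shos" -> "etae" -> "t"
  "odlkm" -> "mkldo" -> "mkld" -> "ywxp" -> "ywxp"
  "ditptufigx" -> "xgifutptid" -> "xgif" -> "jsur" -> "jsr"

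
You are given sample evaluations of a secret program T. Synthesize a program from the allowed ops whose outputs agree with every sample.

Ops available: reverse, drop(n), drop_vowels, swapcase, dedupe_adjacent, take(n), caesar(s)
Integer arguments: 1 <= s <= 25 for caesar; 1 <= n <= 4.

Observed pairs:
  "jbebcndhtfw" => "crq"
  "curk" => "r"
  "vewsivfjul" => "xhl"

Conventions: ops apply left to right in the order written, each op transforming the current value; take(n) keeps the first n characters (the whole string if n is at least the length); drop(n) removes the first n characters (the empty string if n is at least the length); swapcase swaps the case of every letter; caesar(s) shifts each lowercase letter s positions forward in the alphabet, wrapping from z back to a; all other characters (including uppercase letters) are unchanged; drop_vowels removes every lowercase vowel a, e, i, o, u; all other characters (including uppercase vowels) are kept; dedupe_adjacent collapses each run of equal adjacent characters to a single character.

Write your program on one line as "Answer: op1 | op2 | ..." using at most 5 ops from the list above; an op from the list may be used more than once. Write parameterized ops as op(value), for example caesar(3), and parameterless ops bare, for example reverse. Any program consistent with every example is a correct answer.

reverse | caesar(15) | drop_vowels | drop(3) | take(3)

Check, running the answer program on each example:
  "jbebcndhtfw" -> "wfthdncbebj" -> "luiwscrqtqy" -> "lwscrqtqy" -> "crqtqy" -> "crq"
  "curk" -> "kruc" -> "zgjr" -> "zgjr" -> "r" -> "r"
  "vewsivfjul" -> "lujfviswev" -> "ajyukxhltk" -> "jykxhltk" -> "xhltk" -> "xhl"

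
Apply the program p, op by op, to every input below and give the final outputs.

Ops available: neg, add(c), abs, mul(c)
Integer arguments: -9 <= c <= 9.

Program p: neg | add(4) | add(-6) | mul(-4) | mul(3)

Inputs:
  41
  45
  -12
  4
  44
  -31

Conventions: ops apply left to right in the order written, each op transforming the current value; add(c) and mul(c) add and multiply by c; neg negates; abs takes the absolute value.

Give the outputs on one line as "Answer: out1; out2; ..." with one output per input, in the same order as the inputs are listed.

Execution, op by op:
  41 -> -41 -> -37 -> -43 -> 172 -> 516
  45 -> -45 -> -41 -> -47 -> 188 -> 564
  -12 -> 12 -> 16 -> 10 -> -40 -> -120
  4 -> -4 -> 0 -> -6 -> 24 -> 72
  44 -> -44 -> -40 -> -46 -> 184 -> 552
  -31 -> 31 -> 35 -> 29 -> -116 -> -348

516; 564; -120; 72; 552; -348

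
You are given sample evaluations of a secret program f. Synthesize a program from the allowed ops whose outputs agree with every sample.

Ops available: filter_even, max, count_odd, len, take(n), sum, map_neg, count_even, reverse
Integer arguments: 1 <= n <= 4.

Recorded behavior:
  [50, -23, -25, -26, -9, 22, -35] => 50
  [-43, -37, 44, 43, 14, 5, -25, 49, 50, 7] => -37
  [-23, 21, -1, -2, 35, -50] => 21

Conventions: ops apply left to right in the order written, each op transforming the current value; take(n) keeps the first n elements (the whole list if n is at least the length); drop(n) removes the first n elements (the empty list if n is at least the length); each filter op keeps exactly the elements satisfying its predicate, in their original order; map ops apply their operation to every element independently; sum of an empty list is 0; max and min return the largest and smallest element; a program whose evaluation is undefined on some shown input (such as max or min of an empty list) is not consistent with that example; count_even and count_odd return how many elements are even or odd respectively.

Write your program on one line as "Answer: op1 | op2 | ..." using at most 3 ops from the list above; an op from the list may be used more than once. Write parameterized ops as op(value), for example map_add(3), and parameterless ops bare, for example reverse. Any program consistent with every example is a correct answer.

take(3) | take(2) | max

Check, running the answer program on each example:
  [50, -23, -25, -26, -9, 22, -35] -> [50, -23, -25] -> [50, -23] -> 50
  [-43, -37, 44, 43, 14, 5, -25, 49, 50, 7] -> [-43, -37, 44] -> [-43, -37] -> -37
  [-23, 21, -1, -2, 35, -50] -> [-23, 21, -1] -> [-23, 21] -> 21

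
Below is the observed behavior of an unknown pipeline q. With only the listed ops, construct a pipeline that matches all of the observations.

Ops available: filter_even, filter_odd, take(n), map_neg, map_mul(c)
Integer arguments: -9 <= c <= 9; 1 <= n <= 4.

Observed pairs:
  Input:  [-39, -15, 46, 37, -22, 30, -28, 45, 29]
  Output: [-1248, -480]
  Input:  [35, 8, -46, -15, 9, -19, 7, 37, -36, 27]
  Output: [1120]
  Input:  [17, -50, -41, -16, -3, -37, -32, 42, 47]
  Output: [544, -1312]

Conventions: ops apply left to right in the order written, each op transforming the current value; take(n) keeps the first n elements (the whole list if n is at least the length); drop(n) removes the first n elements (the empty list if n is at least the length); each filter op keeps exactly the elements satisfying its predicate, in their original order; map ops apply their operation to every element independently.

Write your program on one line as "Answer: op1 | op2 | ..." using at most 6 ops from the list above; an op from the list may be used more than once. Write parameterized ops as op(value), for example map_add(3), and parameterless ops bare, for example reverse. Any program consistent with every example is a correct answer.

take(3) | filter_odd | map_mul(8) | map_mul(-4) | map_neg

Check, running the answer program on each example:
  [-39, -15, 46, 37, -22, 30, -28, 45, 29] -> [-39, -15, 46] -> [-39, -15] -> [-312, -120] -> [1248, 480] -> [-1248, -480]
  [35, 8, -46, -15, 9, -19, 7, 37, -36, 27] -> [35, 8, -46] -> [35] -> [280] -> [-1120] -> [1120]
  [17, -50, -41, -16, -3, -37, -32, 42, 47] -> [17, -50, -41] -> [17, -41] -> [136, -328] -> [-544, 1312] -> [544, -1312]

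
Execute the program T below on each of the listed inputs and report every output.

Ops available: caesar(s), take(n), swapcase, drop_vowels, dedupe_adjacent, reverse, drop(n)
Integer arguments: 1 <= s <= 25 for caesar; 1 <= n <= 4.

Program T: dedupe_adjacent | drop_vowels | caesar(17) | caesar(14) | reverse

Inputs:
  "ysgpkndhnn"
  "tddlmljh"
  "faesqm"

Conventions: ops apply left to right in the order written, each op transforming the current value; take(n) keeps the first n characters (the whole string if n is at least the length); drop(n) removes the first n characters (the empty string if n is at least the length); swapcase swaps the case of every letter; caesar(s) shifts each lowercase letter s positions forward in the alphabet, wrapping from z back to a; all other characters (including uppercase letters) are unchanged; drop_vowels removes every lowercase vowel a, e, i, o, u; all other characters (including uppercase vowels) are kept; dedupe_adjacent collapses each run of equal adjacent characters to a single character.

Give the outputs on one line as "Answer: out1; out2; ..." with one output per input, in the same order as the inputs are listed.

"smispulxd"; "moqrqiy"; "rvxk"

Execution, op by op:
  "ysgpkndhnn" -> "ysgpkndhn" -> "ysgpkndhn" -> "pjxgbeuye" -> "dxlupsims" -> "smispulxd"
  "tddlmljh" -> "tdlmljh" -> "tdlmljh" -> "kucdcay" -> "yiqrqom" -> "moqrqiy"
  "faesqm" -> "faesqm" -> "fsqm" -> "wjhd" -> "kxvr" -> "rvxk"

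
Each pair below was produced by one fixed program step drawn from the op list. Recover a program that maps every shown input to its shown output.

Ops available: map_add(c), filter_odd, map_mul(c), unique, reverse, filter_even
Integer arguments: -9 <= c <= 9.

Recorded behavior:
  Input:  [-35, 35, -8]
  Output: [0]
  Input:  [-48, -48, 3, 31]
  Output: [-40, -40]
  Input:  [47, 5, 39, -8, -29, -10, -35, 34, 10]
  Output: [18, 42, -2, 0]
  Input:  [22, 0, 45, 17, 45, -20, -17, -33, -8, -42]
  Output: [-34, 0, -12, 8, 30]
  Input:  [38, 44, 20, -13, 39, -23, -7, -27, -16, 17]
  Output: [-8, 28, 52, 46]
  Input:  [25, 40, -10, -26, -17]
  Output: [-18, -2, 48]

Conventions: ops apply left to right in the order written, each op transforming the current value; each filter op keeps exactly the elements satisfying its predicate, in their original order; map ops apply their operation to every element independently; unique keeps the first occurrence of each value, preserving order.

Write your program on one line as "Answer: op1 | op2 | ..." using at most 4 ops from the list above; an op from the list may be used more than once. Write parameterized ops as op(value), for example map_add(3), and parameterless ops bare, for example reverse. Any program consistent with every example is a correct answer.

reverse | filter_even | map_add(8)

Check, running the answer program on each example:
  [-35, 35, -8] -> [-8, 35, -35] -> [-8] -> [0]
  [-48, -48, 3, 31] -> [31, 3, -48, -48] -> [-48, -48] -> [-40, -40]
  [47, 5, 39, -8, -29, -10, -35, 34, 10] -> [10, 34, -35, -10, -29, -8, 39, 5, 47] -> [10, 34, -10, -8] -> [18, 42, -2, 0]
  [22, 0, 45, 17, 45, -20, -17, -33, -8, -42] -> [-42, -8, -33, -17, -20, 45, 17, 45, 0, 22] -> [-42, -8, -20, 0, 22] -> [-34, 0, -12, 8, 30]
  [38, 44, 20, -13, 39, -23, -7, -27, -16, 17] -> [17, -16, -27, -7, -23, 39, -13, 20, 44, 38] -> [-16, 20, 44, 38] -> [-8, 28, 52, 46]
  [25, 40, -10, -26, -17] -> [-17, -26, -10, 40, 25] -> [-26, -10, 40] -> [-18, -2, 48]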